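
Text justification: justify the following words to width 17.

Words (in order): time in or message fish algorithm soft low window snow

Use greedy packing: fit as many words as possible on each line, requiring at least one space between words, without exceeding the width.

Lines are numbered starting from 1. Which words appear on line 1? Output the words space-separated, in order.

Answer: time in or

Derivation:
Line 1: ['time', 'in', 'or'] (min_width=10, slack=7)
Line 2: ['message', 'fish'] (min_width=12, slack=5)
Line 3: ['algorithm', 'soft'] (min_width=14, slack=3)
Line 4: ['low', 'window', 'snow'] (min_width=15, slack=2)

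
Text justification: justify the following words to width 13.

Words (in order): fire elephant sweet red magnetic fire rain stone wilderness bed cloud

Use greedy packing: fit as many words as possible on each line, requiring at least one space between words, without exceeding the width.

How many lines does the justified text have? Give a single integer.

Answer: 6

Derivation:
Line 1: ['fire', 'elephant'] (min_width=13, slack=0)
Line 2: ['sweet', 'red'] (min_width=9, slack=4)
Line 3: ['magnetic', 'fire'] (min_width=13, slack=0)
Line 4: ['rain', 'stone'] (min_width=10, slack=3)
Line 5: ['wilderness'] (min_width=10, slack=3)
Line 6: ['bed', 'cloud'] (min_width=9, slack=4)
Total lines: 6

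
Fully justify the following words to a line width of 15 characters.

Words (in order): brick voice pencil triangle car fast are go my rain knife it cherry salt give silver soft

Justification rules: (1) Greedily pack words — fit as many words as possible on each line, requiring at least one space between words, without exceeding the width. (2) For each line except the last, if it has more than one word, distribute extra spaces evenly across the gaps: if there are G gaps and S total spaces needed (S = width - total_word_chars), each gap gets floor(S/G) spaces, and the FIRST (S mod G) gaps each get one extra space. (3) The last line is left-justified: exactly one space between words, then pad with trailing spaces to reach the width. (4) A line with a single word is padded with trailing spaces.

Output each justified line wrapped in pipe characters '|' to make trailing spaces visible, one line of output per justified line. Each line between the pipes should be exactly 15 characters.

Answer: |brick     voice|
|pencil triangle|
|car fast are go|
|my  rain  knife|
|it  cherry salt|
|give     silver|
|soft           |

Derivation:
Line 1: ['brick', 'voice'] (min_width=11, slack=4)
Line 2: ['pencil', 'triangle'] (min_width=15, slack=0)
Line 3: ['car', 'fast', 'are', 'go'] (min_width=15, slack=0)
Line 4: ['my', 'rain', 'knife'] (min_width=13, slack=2)
Line 5: ['it', 'cherry', 'salt'] (min_width=14, slack=1)
Line 6: ['give', 'silver'] (min_width=11, slack=4)
Line 7: ['soft'] (min_width=4, slack=11)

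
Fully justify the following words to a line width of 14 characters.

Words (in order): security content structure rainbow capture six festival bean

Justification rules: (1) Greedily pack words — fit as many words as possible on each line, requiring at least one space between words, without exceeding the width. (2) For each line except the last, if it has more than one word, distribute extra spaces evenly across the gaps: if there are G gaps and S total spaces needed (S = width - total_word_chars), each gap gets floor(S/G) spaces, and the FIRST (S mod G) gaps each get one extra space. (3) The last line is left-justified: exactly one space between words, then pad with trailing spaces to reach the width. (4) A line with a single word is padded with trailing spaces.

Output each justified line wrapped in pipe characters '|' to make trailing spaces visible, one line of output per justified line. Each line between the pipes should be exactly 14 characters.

Line 1: ['security'] (min_width=8, slack=6)
Line 2: ['content'] (min_width=7, slack=7)
Line 3: ['structure'] (min_width=9, slack=5)
Line 4: ['rainbow'] (min_width=7, slack=7)
Line 5: ['capture', 'six'] (min_width=11, slack=3)
Line 6: ['festival', 'bean'] (min_width=13, slack=1)

Answer: |security      |
|content       |
|structure     |
|rainbow       |
|capture    six|
|festival bean |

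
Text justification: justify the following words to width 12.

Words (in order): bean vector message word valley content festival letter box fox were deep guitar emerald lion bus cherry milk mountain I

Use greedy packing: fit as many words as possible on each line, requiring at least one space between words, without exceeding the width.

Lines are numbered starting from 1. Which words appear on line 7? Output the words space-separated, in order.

Line 1: ['bean', 'vector'] (min_width=11, slack=1)
Line 2: ['message', 'word'] (min_width=12, slack=0)
Line 3: ['valley'] (min_width=6, slack=6)
Line 4: ['content'] (min_width=7, slack=5)
Line 5: ['festival'] (min_width=8, slack=4)
Line 6: ['letter', 'box'] (min_width=10, slack=2)
Line 7: ['fox', 'were'] (min_width=8, slack=4)
Line 8: ['deep', 'guitar'] (min_width=11, slack=1)
Line 9: ['emerald', 'lion'] (min_width=12, slack=0)
Line 10: ['bus', 'cherry'] (min_width=10, slack=2)
Line 11: ['milk'] (min_width=4, slack=8)
Line 12: ['mountain', 'I'] (min_width=10, slack=2)

Answer: fox were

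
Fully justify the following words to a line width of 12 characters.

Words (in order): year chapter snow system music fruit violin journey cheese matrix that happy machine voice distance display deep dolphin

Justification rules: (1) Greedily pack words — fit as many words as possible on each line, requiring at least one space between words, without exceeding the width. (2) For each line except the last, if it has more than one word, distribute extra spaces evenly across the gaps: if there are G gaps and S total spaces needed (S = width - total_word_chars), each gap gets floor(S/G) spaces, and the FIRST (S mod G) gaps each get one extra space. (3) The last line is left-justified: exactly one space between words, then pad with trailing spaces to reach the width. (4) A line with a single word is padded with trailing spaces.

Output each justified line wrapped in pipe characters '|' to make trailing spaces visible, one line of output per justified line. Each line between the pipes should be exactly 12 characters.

Answer: |year chapter|
|snow  system|
|music  fruit|
|violin      |
|journey     |
|cheese      |
|matrix  that|
|happy       |
|machine     |
|voice       |
|distance    |
|display deep|
|dolphin     |

Derivation:
Line 1: ['year', 'chapter'] (min_width=12, slack=0)
Line 2: ['snow', 'system'] (min_width=11, slack=1)
Line 3: ['music', 'fruit'] (min_width=11, slack=1)
Line 4: ['violin'] (min_width=6, slack=6)
Line 5: ['journey'] (min_width=7, slack=5)
Line 6: ['cheese'] (min_width=6, slack=6)
Line 7: ['matrix', 'that'] (min_width=11, slack=1)
Line 8: ['happy'] (min_width=5, slack=7)
Line 9: ['machine'] (min_width=7, slack=5)
Line 10: ['voice'] (min_width=5, slack=7)
Line 11: ['distance'] (min_width=8, slack=4)
Line 12: ['display', 'deep'] (min_width=12, slack=0)
Line 13: ['dolphin'] (min_width=7, slack=5)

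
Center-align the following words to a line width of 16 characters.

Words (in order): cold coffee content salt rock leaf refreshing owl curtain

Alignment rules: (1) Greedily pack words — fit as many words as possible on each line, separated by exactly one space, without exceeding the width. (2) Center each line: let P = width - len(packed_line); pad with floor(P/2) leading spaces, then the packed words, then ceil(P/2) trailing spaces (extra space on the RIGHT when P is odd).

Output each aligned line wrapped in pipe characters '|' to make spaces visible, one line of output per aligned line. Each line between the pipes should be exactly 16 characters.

Answer: |  cold coffee   |
|  content salt  |
|   rock leaf    |
| refreshing owl |
|    curtain     |

Derivation:
Line 1: ['cold', 'coffee'] (min_width=11, slack=5)
Line 2: ['content', 'salt'] (min_width=12, slack=4)
Line 3: ['rock', 'leaf'] (min_width=9, slack=7)
Line 4: ['refreshing', 'owl'] (min_width=14, slack=2)
Line 5: ['curtain'] (min_width=7, slack=9)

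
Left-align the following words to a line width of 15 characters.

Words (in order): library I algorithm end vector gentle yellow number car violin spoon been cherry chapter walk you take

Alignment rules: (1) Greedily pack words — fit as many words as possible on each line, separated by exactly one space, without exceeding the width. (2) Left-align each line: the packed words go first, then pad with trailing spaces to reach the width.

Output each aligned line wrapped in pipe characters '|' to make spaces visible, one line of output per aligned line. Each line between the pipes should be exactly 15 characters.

Line 1: ['library', 'I'] (min_width=9, slack=6)
Line 2: ['algorithm', 'end'] (min_width=13, slack=2)
Line 3: ['vector', 'gentle'] (min_width=13, slack=2)
Line 4: ['yellow', 'number'] (min_width=13, slack=2)
Line 5: ['car', 'violin'] (min_width=10, slack=5)
Line 6: ['spoon', 'been'] (min_width=10, slack=5)
Line 7: ['cherry', 'chapter'] (min_width=14, slack=1)
Line 8: ['walk', 'you', 'take'] (min_width=13, slack=2)

Answer: |library I      |
|algorithm end  |
|vector gentle  |
|yellow number  |
|car violin     |
|spoon been     |
|cherry chapter |
|walk you take  |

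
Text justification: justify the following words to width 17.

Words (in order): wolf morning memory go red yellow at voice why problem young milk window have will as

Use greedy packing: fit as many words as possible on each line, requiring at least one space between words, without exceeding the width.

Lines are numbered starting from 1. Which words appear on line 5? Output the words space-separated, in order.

Answer: milk window have

Derivation:
Line 1: ['wolf', 'morning'] (min_width=12, slack=5)
Line 2: ['memory', 'go', 'red'] (min_width=13, slack=4)
Line 3: ['yellow', 'at', 'voice'] (min_width=15, slack=2)
Line 4: ['why', 'problem', 'young'] (min_width=17, slack=0)
Line 5: ['milk', 'window', 'have'] (min_width=16, slack=1)
Line 6: ['will', 'as'] (min_width=7, slack=10)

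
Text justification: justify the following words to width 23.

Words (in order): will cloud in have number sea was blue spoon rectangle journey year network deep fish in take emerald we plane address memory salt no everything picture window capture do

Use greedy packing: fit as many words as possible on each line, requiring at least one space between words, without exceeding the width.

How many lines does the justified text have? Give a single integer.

Line 1: ['will', 'cloud', 'in', 'have'] (min_width=18, slack=5)
Line 2: ['number', 'sea', 'was', 'blue'] (min_width=19, slack=4)
Line 3: ['spoon', 'rectangle', 'journey'] (min_width=23, slack=0)
Line 4: ['year', 'network', 'deep', 'fish'] (min_width=22, slack=1)
Line 5: ['in', 'take', 'emerald', 'we'] (min_width=18, slack=5)
Line 6: ['plane', 'address', 'memory'] (min_width=20, slack=3)
Line 7: ['salt', 'no', 'everything'] (min_width=18, slack=5)
Line 8: ['picture', 'window', 'capture'] (min_width=22, slack=1)
Line 9: ['do'] (min_width=2, slack=21)
Total lines: 9

Answer: 9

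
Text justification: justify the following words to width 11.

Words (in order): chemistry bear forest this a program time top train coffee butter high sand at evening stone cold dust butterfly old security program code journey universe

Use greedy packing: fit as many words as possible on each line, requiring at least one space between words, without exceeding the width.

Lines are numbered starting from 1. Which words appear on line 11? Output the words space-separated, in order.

Answer: stone cold

Derivation:
Line 1: ['chemistry'] (min_width=9, slack=2)
Line 2: ['bear', 'forest'] (min_width=11, slack=0)
Line 3: ['this', 'a'] (min_width=6, slack=5)
Line 4: ['program'] (min_width=7, slack=4)
Line 5: ['time', 'top'] (min_width=8, slack=3)
Line 6: ['train'] (min_width=5, slack=6)
Line 7: ['coffee'] (min_width=6, slack=5)
Line 8: ['butter', 'high'] (min_width=11, slack=0)
Line 9: ['sand', 'at'] (min_width=7, slack=4)
Line 10: ['evening'] (min_width=7, slack=4)
Line 11: ['stone', 'cold'] (min_width=10, slack=1)
Line 12: ['dust'] (min_width=4, slack=7)
Line 13: ['butterfly'] (min_width=9, slack=2)
Line 14: ['old'] (min_width=3, slack=8)
Line 15: ['security'] (min_width=8, slack=3)
Line 16: ['program'] (min_width=7, slack=4)
Line 17: ['code'] (min_width=4, slack=7)
Line 18: ['journey'] (min_width=7, slack=4)
Line 19: ['universe'] (min_width=8, slack=3)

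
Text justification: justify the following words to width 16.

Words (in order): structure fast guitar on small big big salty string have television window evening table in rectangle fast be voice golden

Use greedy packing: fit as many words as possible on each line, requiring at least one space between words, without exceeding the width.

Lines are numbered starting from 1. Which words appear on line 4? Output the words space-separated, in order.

Answer: string have

Derivation:
Line 1: ['structure', 'fast'] (min_width=14, slack=2)
Line 2: ['guitar', 'on', 'small'] (min_width=15, slack=1)
Line 3: ['big', 'big', 'salty'] (min_width=13, slack=3)
Line 4: ['string', 'have'] (min_width=11, slack=5)
Line 5: ['television'] (min_width=10, slack=6)
Line 6: ['window', 'evening'] (min_width=14, slack=2)
Line 7: ['table', 'in'] (min_width=8, slack=8)
Line 8: ['rectangle', 'fast'] (min_width=14, slack=2)
Line 9: ['be', 'voice', 'golden'] (min_width=15, slack=1)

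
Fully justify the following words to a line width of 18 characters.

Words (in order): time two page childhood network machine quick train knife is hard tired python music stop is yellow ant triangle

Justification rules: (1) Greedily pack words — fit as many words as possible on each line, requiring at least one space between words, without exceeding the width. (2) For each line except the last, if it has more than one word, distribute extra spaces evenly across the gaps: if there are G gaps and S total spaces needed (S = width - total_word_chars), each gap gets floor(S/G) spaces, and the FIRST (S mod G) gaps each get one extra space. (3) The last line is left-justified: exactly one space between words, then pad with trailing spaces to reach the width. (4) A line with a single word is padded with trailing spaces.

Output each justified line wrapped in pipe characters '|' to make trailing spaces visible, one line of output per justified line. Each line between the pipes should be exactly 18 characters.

Line 1: ['time', 'two', 'page'] (min_width=13, slack=5)
Line 2: ['childhood', 'network'] (min_width=17, slack=1)
Line 3: ['machine', 'quick'] (min_width=13, slack=5)
Line 4: ['train', 'knife', 'is'] (min_width=14, slack=4)
Line 5: ['hard', 'tired', 'python'] (min_width=17, slack=1)
Line 6: ['music', 'stop', 'is'] (min_width=13, slack=5)
Line 7: ['yellow', 'ant'] (min_width=10, slack=8)
Line 8: ['triangle'] (min_width=8, slack=10)

Answer: |time    two   page|
|childhood  network|
|machine      quick|
|train   knife   is|
|hard  tired python|
|music    stop   is|
|yellow         ant|
|triangle          |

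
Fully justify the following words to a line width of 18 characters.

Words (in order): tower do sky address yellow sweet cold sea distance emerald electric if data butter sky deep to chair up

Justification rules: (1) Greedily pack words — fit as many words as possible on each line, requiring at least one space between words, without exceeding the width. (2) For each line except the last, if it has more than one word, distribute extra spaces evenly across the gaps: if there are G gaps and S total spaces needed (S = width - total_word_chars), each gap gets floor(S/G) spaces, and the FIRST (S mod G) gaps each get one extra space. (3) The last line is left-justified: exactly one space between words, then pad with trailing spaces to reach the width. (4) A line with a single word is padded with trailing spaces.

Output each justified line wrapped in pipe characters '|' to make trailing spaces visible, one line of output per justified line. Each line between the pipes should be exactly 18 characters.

Answer: |tower    do    sky|
|address     yellow|
|sweet   cold   sea|
|distance   emerald|
|electric  if  data|
|butter sky deep to|
|chair up          |

Derivation:
Line 1: ['tower', 'do', 'sky'] (min_width=12, slack=6)
Line 2: ['address', 'yellow'] (min_width=14, slack=4)
Line 3: ['sweet', 'cold', 'sea'] (min_width=14, slack=4)
Line 4: ['distance', 'emerald'] (min_width=16, slack=2)
Line 5: ['electric', 'if', 'data'] (min_width=16, slack=2)
Line 6: ['butter', 'sky', 'deep', 'to'] (min_width=18, slack=0)
Line 7: ['chair', 'up'] (min_width=8, slack=10)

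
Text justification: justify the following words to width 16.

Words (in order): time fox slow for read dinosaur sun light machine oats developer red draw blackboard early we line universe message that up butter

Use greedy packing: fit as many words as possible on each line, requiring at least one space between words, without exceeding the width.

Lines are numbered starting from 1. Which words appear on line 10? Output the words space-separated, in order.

Line 1: ['time', 'fox', 'slow'] (min_width=13, slack=3)
Line 2: ['for', 'read'] (min_width=8, slack=8)
Line 3: ['dinosaur', 'sun'] (min_width=12, slack=4)
Line 4: ['light', 'machine'] (min_width=13, slack=3)
Line 5: ['oats', 'developer'] (min_width=14, slack=2)
Line 6: ['red', 'draw'] (min_width=8, slack=8)
Line 7: ['blackboard', 'early'] (min_width=16, slack=0)
Line 8: ['we', 'line', 'universe'] (min_width=16, slack=0)
Line 9: ['message', 'that', 'up'] (min_width=15, slack=1)
Line 10: ['butter'] (min_width=6, slack=10)

Answer: butter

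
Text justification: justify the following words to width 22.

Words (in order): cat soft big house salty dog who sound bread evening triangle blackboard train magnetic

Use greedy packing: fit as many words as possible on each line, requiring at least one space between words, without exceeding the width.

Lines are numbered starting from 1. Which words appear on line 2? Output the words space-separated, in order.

Answer: salty dog who sound

Derivation:
Line 1: ['cat', 'soft', 'big', 'house'] (min_width=18, slack=4)
Line 2: ['salty', 'dog', 'who', 'sound'] (min_width=19, slack=3)
Line 3: ['bread', 'evening', 'triangle'] (min_width=22, slack=0)
Line 4: ['blackboard', 'train'] (min_width=16, slack=6)
Line 5: ['magnetic'] (min_width=8, slack=14)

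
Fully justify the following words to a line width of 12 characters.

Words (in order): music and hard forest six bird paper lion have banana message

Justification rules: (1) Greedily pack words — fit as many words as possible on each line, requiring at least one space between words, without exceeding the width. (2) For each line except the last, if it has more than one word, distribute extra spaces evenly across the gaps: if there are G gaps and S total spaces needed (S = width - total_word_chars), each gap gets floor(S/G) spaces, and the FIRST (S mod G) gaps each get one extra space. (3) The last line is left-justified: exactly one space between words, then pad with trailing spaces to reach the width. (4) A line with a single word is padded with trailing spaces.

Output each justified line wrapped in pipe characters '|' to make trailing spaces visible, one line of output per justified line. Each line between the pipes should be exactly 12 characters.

Line 1: ['music', 'and'] (min_width=9, slack=3)
Line 2: ['hard', 'forest'] (min_width=11, slack=1)
Line 3: ['six', 'bird'] (min_width=8, slack=4)
Line 4: ['paper', 'lion'] (min_width=10, slack=2)
Line 5: ['have', 'banana'] (min_width=11, slack=1)
Line 6: ['message'] (min_width=7, slack=5)

Answer: |music    and|
|hard  forest|
|six     bird|
|paper   lion|
|have  banana|
|message     |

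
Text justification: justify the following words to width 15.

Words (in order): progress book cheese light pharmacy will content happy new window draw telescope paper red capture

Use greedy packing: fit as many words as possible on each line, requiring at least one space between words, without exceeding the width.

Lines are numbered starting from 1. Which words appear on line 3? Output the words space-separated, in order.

Line 1: ['progress', 'book'] (min_width=13, slack=2)
Line 2: ['cheese', 'light'] (min_width=12, slack=3)
Line 3: ['pharmacy', 'will'] (min_width=13, slack=2)
Line 4: ['content', 'happy'] (min_width=13, slack=2)
Line 5: ['new', 'window', 'draw'] (min_width=15, slack=0)
Line 6: ['telescope', 'paper'] (min_width=15, slack=0)
Line 7: ['red', 'capture'] (min_width=11, slack=4)

Answer: pharmacy will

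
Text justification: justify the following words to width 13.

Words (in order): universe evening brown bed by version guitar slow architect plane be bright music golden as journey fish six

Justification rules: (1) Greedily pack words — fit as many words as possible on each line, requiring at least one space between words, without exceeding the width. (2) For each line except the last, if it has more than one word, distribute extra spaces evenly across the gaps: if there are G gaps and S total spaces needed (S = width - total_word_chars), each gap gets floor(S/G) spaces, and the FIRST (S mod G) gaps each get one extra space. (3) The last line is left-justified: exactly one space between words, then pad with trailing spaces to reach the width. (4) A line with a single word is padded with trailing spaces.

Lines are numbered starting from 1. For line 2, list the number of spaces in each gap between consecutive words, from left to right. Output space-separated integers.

Answer: 1

Derivation:
Line 1: ['universe'] (min_width=8, slack=5)
Line 2: ['evening', 'brown'] (min_width=13, slack=0)
Line 3: ['bed', 'by'] (min_width=6, slack=7)
Line 4: ['version'] (min_width=7, slack=6)
Line 5: ['guitar', 'slow'] (min_width=11, slack=2)
Line 6: ['architect'] (min_width=9, slack=4)
Line 7: ['plane', 'be'] (min_width=8, slack=5)
Line 8: ['bright', 'music'] (min_width=12, slack=1)
Line 9: ['golden', 'as'] (min_width=9, slack=4)
Line 10: ['journey', 'fish'] (min_width=12, slack=1)
Line 11: ['six'] (min_width=3, slack=10)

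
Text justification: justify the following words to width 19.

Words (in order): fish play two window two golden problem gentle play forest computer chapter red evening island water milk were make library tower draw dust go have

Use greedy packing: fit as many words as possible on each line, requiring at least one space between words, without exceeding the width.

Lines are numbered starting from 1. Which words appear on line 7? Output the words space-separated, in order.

Answer: were make library

Derivation:
Line 1: ['fish', 'play', 'two'] (min_width=13, slack=6)
Line 2: ['window', 'two', 'golden'] (min_width=17, slack=2)
Line 3: ['problem', 'gentle', 'play'] (min_width=19, slack=0)
Line 4: ['forest', 'computer'] (min_width=15, slack=4)
Line 5: ['chapter', 'red', 'evening'] (min_width=19, slack=0)
Line 6: ['island', 'water', 'milk'] (min_width=17, slack=2)
Line 7: ['were', 'make', 'library'] (min_width=17, slack=2)
Line 8: ['tower', 'draw', 'dust', 'go'] (min_width=18, slack=1)
Line 9: ['have'] (min_width=4, slack=15)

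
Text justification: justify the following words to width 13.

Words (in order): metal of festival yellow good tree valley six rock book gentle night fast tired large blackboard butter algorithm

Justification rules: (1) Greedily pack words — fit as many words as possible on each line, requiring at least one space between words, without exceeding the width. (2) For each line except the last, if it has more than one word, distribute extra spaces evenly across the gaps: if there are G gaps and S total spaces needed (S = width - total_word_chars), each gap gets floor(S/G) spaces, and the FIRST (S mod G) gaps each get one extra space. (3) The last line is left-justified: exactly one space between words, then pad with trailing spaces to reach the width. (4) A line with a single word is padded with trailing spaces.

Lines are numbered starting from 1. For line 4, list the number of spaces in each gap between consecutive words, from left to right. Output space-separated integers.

Answer: 3

Derivation:
Line 1: ['metal', 'of'] (min_width=8, slack=5)
Line 2: ['festival'] (min_width=8, slack=5)
Line 3: ['yellow', 'good'] (min_width=11, slack=2)
Line 4: ['tree', 'valley'] (min_width=11, slack=2)
Line 5: ['six', 'rock', 'book'] (min_width=13, slack=0)
Line 6: ['gentle', 'night'] (min_width=12, slack=1)
Line 7: ['fast', 'tired'] (min_width=10, slack=3)
Line 8: ['large'] (min_width=5, slack=8)
Line 9: ['blackboard'] (min_width=10, slack=3)
Line 10: ['butter'] (min_width=6, slack=7)
Line 11: ['algorithm'] (min_width=9, slack=4)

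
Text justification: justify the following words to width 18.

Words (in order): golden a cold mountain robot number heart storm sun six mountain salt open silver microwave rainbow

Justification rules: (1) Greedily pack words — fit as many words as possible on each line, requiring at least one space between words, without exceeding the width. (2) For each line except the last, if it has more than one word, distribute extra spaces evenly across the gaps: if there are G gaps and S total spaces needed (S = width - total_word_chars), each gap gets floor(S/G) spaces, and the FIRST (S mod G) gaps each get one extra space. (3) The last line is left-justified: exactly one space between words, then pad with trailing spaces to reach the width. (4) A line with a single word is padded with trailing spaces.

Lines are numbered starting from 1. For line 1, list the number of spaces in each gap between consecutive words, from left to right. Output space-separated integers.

Line 1: ['golden', 'a', 'cold'] (min_width=13, slack=5)
Line 2: ['mountain', 'robot'] (min_width=14, slack=4)
Line 3: ['number', 'heart', 'storm'] (min_width=18, slack=0)
Line 4: ['sun', 'six', 'mountain'] (min_width=16, slack=2)
Line 5: ['salt', 'open', 'silver'] (min_width=16, slack=2)
Line 6: ['microwave', 'rainbow'] (min_width=17, slack=1)

Answer: 4 3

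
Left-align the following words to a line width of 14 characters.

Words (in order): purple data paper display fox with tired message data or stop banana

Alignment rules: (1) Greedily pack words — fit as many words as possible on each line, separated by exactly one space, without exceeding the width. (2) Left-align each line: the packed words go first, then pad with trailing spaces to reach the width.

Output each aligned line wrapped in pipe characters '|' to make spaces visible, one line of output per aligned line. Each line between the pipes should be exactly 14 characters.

Answer: |purple data   |
|paper display |
|fox with tired|
|message data  |
|or stop banana|

Derivation:
Line 1: ['purple', 'data'] (min_width=11, slack=3)
Line 2: ['paper', 'display'] (min_width=13, slack=1)
Line 3: ['fox', 'with', 'tired'] (min_width=14, slack=0)
Line 4: ['message', 'data'] (min_width=12, slack=2)
Line 5: ['or', 'stop', 'banana'] (min_width=14, slack=0)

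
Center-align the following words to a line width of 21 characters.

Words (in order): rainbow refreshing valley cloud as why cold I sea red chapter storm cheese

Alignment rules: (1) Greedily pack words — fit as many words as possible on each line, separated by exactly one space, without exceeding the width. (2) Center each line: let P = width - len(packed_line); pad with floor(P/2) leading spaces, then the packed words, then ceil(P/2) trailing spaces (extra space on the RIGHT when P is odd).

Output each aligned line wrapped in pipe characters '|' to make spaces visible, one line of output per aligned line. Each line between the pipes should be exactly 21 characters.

Line 1: ['rainbow', 'refreshing'] (min_width=18, slack=3)
Line 2: ['valley', 'cloud', 'as', 'why'] (min_width=19, slack=2)
Line 3: ['cold', 'I', 'sea', 'red'] (min_width=14, slack=7)
Line 4: ['chapter', 'storm', 'cheese'] (min_width=20, slack=1)

Answer: | rainbow refreshing  |
| valley cloud as why |
|   cold I sea red    |
|chapter storm cheese |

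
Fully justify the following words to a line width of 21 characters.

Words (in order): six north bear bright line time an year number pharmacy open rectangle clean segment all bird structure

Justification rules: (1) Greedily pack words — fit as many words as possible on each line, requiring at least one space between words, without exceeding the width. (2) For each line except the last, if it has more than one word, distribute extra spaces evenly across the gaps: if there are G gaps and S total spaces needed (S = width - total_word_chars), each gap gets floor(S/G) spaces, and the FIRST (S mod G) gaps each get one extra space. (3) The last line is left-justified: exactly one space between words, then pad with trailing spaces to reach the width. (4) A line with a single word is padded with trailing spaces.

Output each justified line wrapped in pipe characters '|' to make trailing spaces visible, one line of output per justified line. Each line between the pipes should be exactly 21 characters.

Line 1: ['six', 'north', 'bear', 'bright'] (min_width=21, slack=0)
Line 2: ['line', 'time', 'an', 'year'] (min_width=17, slack=4)
Line 3: ['number', 'pharmacy', 'open'] (min_width=20, slack=1)
Line 4: ['rectangle', 'clean'] (min_width=15, slack=6)
Line 5: ['segment', 'all', 'bird'] (min_width=16, slack=5)
Line 6: ['structure'] (min_width=9, slack=12)

Answer: |six north bear bright|
|line   time  an  year|
|number  pharmacy open|
|rectangle       clean|
|segment    all   bird|
|structure            |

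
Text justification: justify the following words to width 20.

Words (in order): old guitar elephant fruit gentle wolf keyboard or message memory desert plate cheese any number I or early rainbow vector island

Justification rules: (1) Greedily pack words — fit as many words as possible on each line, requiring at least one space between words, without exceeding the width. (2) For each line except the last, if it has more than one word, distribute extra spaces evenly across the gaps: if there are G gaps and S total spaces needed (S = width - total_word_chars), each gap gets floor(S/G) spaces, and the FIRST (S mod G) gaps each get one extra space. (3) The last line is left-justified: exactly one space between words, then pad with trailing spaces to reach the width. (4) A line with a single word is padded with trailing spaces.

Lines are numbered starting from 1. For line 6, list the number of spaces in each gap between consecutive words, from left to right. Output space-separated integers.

Line 1: ['old', 'guitar', 'elephant'] (min_width=19, slack=1)
Line 2: ['fruit', 'gentle', 'wolf'] (min_width=17, slack=3)
Line 3: ['keyboard', 'or', 'message'] (min_width=19, slack=1)
Line 4: ['memory', 'desert', 'plate'] (min_width=19, slack=1)
Line 5: ['cheese', 'any', 'number', 'I'] (min_width=19, slack=1)
Line 6: ['or', 'early', 'rainbow'] (min_width=16, slack=4)
Line 7: ['vector', 'island'] (min_width=13, slack=7)

Answer: 3 3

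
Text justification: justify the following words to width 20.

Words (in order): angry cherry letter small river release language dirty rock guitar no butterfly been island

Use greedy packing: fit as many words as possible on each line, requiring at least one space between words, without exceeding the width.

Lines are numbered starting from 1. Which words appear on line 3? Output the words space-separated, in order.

Line 1: ['angry', 'cherry', 'letter'] (min_width=19, slack=1)
Line 2: ['small', 'river', 'release'] (min_width=19, slack=1)
Line 3: ['language', 'dirty', 'rock'] (min_width=19, slack=1)
Line 4: ['guitar', 'no', 'butterfly'] (min_width=19, slack=1)
Line 5: ['been', 'island'] (min_width=11, slack=9)

Answer: language dirty rock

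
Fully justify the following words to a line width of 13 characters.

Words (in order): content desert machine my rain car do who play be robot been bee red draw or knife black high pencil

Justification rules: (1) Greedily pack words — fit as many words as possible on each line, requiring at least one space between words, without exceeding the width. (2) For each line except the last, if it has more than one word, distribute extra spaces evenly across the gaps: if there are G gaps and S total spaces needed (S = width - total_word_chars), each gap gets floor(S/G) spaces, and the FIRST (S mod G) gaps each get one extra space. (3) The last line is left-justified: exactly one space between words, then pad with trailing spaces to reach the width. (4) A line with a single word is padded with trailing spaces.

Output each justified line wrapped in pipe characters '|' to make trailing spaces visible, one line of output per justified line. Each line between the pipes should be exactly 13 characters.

Line 1: ['content'] (min_width=7, slack=6)
Line 2: ['desert'] (min_width=6, slack=7)
Line 3: ['machine', 'my'] (min_width=10, slack=3)
Line 4: ['rain', 'car', 'do'] (min_width=11, slack=2)
Line 5: ['who', 'play', 'be'] (min_width=11, slack=2)
Line 6: ['robot', 'been'] (min_width=10, slack=3)
Line 7: ['bee', 'red', 'draw'] (min_width=12, slack=1)
Line 8: ['or', 'knife'] (min_width=8, slack=5)
Line 9: ['black', 'high'] (min_width=10, slack=3)
Line 10: ['pencil'] (min_width=6, slack=7)

Answer: |content      |
|desert       |
|machine    my|
|rain  car  do|
|who  play  be|
|robot    been|
|bee  red draw|
|or      knife|
|black    high|
|pencil       |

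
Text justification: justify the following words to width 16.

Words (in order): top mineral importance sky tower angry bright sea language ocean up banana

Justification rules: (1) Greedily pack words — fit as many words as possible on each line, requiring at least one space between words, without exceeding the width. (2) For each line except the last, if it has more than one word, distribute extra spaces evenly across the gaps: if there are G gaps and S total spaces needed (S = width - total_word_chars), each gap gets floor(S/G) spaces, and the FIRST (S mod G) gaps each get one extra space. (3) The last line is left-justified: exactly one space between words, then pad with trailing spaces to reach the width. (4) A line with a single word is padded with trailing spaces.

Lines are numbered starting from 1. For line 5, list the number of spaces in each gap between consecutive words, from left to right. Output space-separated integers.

Line 1: ['top', 'mineral'] (min_width=11, slack=5)
Line 2: ['importance', 'sky'] (min_width=14, slack=2)
Line 3: ['tower', 'angry'] (min_width=11, slack=5)
Line 4: ['bright', 'sea'] (min_width=10, slack=6)
Line 5: ['language', 'ocean'] (min_width=14, slack=2)
Line 6: ['up', 'banana'] (min_width=9, slack=7)

Answer: 3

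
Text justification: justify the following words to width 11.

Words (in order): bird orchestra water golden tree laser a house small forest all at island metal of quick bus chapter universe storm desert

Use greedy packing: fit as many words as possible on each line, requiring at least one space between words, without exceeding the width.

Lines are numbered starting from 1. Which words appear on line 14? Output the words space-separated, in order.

Answer: desert

Derivation:
Line 1: ['bird'] (min_width=4, slack=7)
Line 2: ['orchestra'] (min_width=9, slack=2)
Line 3: ['water'] (min_width=5, slack=6)
Line 4: ['golden', 'tree'] (min_width=11, slack=0)
Line 5: ['laser', 'a'] (min_width=7, slack=4)
Line 6: ['house', 'small'] (min_width=11, slack=0)
Line 7: ['forest', 'all'] (min_width=10, slack=1)
Line 8: ['at', 'island'] (min_width=9, slack=2)
Line 9: ['metal', 'of'] (min_width=8, slack=3)
Line 10: ['quick', 'bus'] (min_width=9, slack=2)
Line 11: ['chapter'] (min_width=7, slack=4)
Line 12: ['universe'] (min_width=8, slack=3)
Line 13: ['storm'] (min_width=5, slack=6)
Line 14: ['desert'] (min_width=6, slack=5)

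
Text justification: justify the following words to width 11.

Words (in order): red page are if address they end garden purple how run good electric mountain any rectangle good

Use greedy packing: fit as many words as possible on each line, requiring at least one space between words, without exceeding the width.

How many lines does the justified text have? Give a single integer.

Answer: 12

Derivation:
Line 1: ['red', 'page'] (min_width=8, slack=3)
Line 2: ['are', 'if'] (min_width=6, slack=5)
Line 3: ['address'] (min_width=7, slack=4)
Line 4: ['they', 'end'] (min_width=8, slack=3)
Line 5: ['garden'] (min_width=6, slack=5)
Line 6: ['purple', 'how'] (min_width=10, slack=1)
Line 7: ['run', 'good'] (min_width=8, slack=3)
Line 8: ['electric'] (min_width=8, slack=3)
Line 9: ['mountain'] (min_width=8, slack=3)
Line 10: ['any'] (min_width=3, slack=8)
Line 11: ['rectangle'] (min_width=9, slack=2)
Line 12: ['good'] (min_width=4, slack=7)
Total lines: 12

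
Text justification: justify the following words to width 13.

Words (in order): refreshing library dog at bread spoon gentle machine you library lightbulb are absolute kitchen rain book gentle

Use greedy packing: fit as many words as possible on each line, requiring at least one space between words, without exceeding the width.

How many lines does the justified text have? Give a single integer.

Line 1: ['refreshing'] (min_width=10, slack=3)
Line 2: ['library', 'dog'] (min_width=11, slack=2)
Line 3: ['at', 'bread'] (min_width=8, slack=5)
Line 4: ['spoon', 'gentle'] (min_width=12, slack=1)
Line 5: ['machine', 'you'] (min_width=11, slack=2)
Line 6: ['library'] (min_width=7, slack=6)
Line 7: ['lightbulb', 'are'] (min_width=13, slack=0)
Line 8: ['absolute'] (min_width=8, slack=5)
Line 9: ['kitchen', 'rain'] (min_width=12, slack=1)
Line 10: ['book', 'gentle'] (min_width=11, slack=2)
Total lines: 10

Answer: 10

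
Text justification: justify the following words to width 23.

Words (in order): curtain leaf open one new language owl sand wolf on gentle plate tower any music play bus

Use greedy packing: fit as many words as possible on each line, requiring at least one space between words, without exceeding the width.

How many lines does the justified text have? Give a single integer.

Line 1: ['curtain', 'leaf', 'open', 'one'] (min_width=21, slack=2)
Line 2: ['new', 'language', 'owl', 'sand'] (min_width=21, slack=2)
Line 3: ['wolf', 'on', 'gentle', 'plate'] (min_width=20, slack=3)
Line 4: ['tower', 'any', 'music', 'play'] (min_width=20, slack=3)
Line 5: ['bus'] (min_width=3, slack=20)
Total lines: 5

Answer: 5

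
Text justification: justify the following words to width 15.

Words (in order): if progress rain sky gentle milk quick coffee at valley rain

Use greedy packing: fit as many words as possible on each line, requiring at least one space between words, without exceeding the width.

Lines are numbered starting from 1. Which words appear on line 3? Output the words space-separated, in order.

Answer: milk quick

Derivation:
Line 1: ['if', 'progress'] (min_width=11, slack=4)
Line 2: ['rain', 'sky', 'gentle'] (min_width=15, slack=0)
Line 3: ['milk', 'quick'] (min_width=10, slack=5)
Line 4: ['coffee', 'at'] (min_width=9, slack=6)
Line 5: ['valley', 'rain'] (min_width=11, slack=4)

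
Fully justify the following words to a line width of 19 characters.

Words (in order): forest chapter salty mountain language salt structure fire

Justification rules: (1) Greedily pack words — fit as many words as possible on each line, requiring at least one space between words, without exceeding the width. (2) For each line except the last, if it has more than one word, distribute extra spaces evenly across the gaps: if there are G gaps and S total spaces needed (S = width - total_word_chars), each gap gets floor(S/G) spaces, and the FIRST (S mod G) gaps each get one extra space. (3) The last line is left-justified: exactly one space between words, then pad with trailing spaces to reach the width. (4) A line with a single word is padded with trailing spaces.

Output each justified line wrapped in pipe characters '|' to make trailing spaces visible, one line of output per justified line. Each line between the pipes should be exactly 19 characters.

Answer: |forest      chapter|
|salty      mountain|
|language       salt|
|structure fire     |

Derivation:
Line 1: ['forest', 'chapter'] (min_width=14, slack=5)
Line 2: ['salty', 'mountain'] (min_width=14, slack=5)
Line 3: ['language', 'salt'] (min_width=13, slack=6)
Line 4: ['structure', 'fire'] (min_width=14, slack=5)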